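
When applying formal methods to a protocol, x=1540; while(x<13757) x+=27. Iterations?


Step 1: x goes from 1540 toward 13757 by 27; the body runs while x<13757, so iterations = ceil((bound-start)/step)
Step 2: Distance=12217
Step 3: ceil(12217/27)=453

453


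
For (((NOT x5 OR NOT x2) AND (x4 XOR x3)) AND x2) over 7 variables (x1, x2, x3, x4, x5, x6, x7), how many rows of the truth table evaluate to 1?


Formula: (((NOT x5 OR NOT x2) AND (x4 XOR x3)) AND x2) over 7 vars (128 rows)
Evaluate each row (x1, x2, x3, x4, x5, x6, x7 as bits, MSB first):
  row 0 [0000000]: (((NOT 0 OR NOT 0) AND (0 XOR 0)) AND 0) -> 0
  row 1 [0000001]: (((NOT 0 OR NOT 0) AND (0 XOR 0)) AND 0) -> 0
  row 2 [0000010]: (((NOT 0 OR NOT 0) AND (0 XOR 0)) AND 0) -> 0
  row 3 [0000011]: (((NOT 0 OR NOT 0) AND (0 XOR 0)) AND 0) -> 0
  row 4 [0000100]: (((NOT 1 OR NOT 0) AND (0 XOR 0)) AND 0) -> 0
  (every remaining row is evaluated the same way; all 128 results are listed next)
Full result column, 8 rows per line (x1,x2,x3,x4 fixed per line; x5,x6,x7 runs 000..111 left to right):
  rows 0-7 [x1,x2,x3,x4=0000]: 00000000  (ones: 0)
  rows 8-15 [x1,x2,x3,x4=0001]: 00000000  (ones: 0)
  rows 16-23 [x1,x2,x3,x4=0010]: 00000000  (ones: 0)
  rows 24-31 [x1,x2,x3,x4=0011]: 00000000  (ones: 0)
  rows 32-39 [x1,x2,x3,x4=0100]: 00000000  (ones: 0)
  rows 40-47 [x1,x2,x3,x4=0101]: 11110000  (ones: 4)
  rows 48-55 [x1,x2,x3,x4=0110]: 11110000  (ones: 4)
  rows 56-63 [x1,x2,x3,x4=0111]: 00000000  (ones: 0)
  rows 64-71 [x1,x2,x3,x4=1000]: 00000000  (ones: 0)
  rows 72-79 [x1,x2,x3,x4=1001]: 00000000  (ones: 0)
  rows 80-87 [x1,x2,x3,x4=1010]: 00000000  (ones: 0)
  rows 88-95 [x1,x2,x3,x4=1011]: 00000000  (ones: 0)
  rows 96-103 [x1,x2,x3,x4=1100]: 00000000  (ones: 0)
  rows 104-111 [x1,x2,x3,x4=1101]: 11110000  (ones: 4)
  rows 112-119 [x1,x2,x3,x4=1110]: 11110000  (ones: 4)
  rows 120-127 [x1,x2,x3,x4=1111]: 00000000  (ones: 0)
Count of 1-rows = 0+0+0+0+0+4+4+0+0+0+0+0+0+4+4+0 = 16

16


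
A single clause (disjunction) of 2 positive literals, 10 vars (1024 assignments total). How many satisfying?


Step 1: Total=2^10=1024
Step 2: Unsat when all 2 false: 2^8=256
Step 3: Sat=1024-256=768

768


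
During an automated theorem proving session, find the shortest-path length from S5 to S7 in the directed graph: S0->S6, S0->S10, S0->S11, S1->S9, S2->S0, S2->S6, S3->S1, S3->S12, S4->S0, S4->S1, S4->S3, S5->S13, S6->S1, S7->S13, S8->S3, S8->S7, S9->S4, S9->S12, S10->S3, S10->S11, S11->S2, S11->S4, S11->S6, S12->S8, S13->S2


BFS layer-by-layer from S5:
  dist 0: {S5}
  dist 1: {S13}
  dist 2: {S2}
  dist 3: {S0, S6}
  dist 4: {S1, S10, S11}
  dist 5: {S3, S4, S9}
  dist 6: {S12}
  dist 7: {S8}
  dist 8: {S7}
  -> S7 reached at distance 8
Shortest path length = 8

8


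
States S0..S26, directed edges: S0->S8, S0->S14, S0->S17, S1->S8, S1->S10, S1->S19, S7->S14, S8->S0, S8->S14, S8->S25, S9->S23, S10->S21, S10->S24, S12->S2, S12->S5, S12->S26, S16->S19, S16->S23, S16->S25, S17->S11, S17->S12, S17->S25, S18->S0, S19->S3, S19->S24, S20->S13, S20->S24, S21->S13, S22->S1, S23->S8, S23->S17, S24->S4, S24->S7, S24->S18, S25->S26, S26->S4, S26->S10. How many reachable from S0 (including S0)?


BFS from S0:
  layer 0: {S0}
  layer 1: {S8, S14, S17}
  layer 2: {S11, S12, S25}
  layer 3: {S2, S5, S26}
  layer 4: {S4, S10}
  layer 5: {S21, S24}
  layer 6: {S7, S13, S18}
Reachable set: {S0, S2, S4, S5, S7, S8, S10, S11, S12, S13, S14, S17, S18, S21, S24, S25, S26}
Count = 17

17


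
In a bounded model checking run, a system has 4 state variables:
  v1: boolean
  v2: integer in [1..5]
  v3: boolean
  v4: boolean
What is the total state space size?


State space = product of domain sizes of all variables.
Domain sizes:
  v1 (boolean): 2
  v2 (integer in [1..5]): 5
  v3 (boolean): 2
  v4 (boolean): 2
Product = 2 * 5 * 2 * 2 = 40

40


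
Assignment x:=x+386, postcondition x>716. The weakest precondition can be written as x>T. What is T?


Formula: wp(x:=E, P) = P[E/x] (substitute E for x in postcondition)
Step 1: Postcondition: x>716
Step 2: Substitute x+386 for x: x+386>716
Step 3: Solve for x: x > 716-386 = 330

330


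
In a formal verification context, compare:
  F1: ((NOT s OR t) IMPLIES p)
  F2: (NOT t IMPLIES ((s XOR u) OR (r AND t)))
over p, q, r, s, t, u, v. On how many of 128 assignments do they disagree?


F1 = ((NOT s OR t) IMPLIES p)
F2 = (NOT t IMPLIES ((s XOR u) OR (r AND t)))
Evaluate both on each of 128 rows (bits = p,q,r,s,t,u,v):
  row 0 [0000000]: F1=0 F2=0 -> 0
  row 1 [0000001]: F1=0 F2=0 -> 0
  row 2 [0000010]: F1=0 F2=1 (differ) -> 1
  row 3 [0000011]: F1=0 F2=1 (differ) -> 1
  row 4 [0000100]: F1=0 F2=1 (differ) -> 1
  (every remaining row is evaluated the same way; all 128 results are listed next)
Full result column, 8 rows per line (p,q,r,s fixed per line; t,u,v runs 000..111 left to right):
  rows 0-7 [p,q,r,s=0000]: 00111111  (ones: 6)
  rows 8-15 [p,q,r,s=0001]: 00111111  (ones: 6)
  rows 16-23 [p,q,r,s=0010]: 00111111  (ones: 6)
  rows 24-31 [p,q,r,s=0011]: 00111111  (ones: 6)
  rows 32-39 [p,q,r,s=0100]: 00111111  (ones: 6)
  rows 40-47 [p,q,r,s=0101]: 00111111  (ones: 6)
  rows 48-55 [p,q,r,s=0110]: 00111111  (ones: 6)
  rows 56-63 [p,q,r,s=0111]: 00111111  (ones: 6)
  rows 64-71 [p,q,r,s=1000]: 11000000  (ones: 2)
  rows 72-79 [p,q,r,s=1001]: 00110000  (ones: 2)
  rows 80-87 [p,q,r,s=1010]: 11000000  (ones: 2)
  rows 88-95 [p,q,r,s=1011]: 00110000  (ones: 2)
  rows 96-103 [p,q,r,s=1100]: 11000000  (ones: 2)
  rows 104-111 [p,q,r,s=1101]: 00110000  (ones: 2)
  rows 112-119 [p,q,r,s=1110]: 11000000  (ones: 2)
  rows 120-127 [p,q,r,s=1111]: 00110000  (ones: 2)
Disagreements = 6+6+6+6+6+6+6+6+2+2+2+2+2+2+2+2 = 64

64


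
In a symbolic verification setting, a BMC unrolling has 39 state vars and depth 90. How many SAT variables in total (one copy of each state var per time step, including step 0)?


BMC unrolls to depth k, creating one copy of each state var for steps 0..k.
Step count = 90 + 1 = 91 (steps 0 through 90)
Vars per step = 39
Total = 39 * 91 = 3549

3549


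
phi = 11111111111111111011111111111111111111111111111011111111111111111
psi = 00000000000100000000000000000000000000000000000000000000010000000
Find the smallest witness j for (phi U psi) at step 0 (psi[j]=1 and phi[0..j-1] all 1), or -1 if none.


(phi U psi) at 0: need smallest j with psi[j]=1 and phi[i]=1 for all i in [0,j).
Scan from step 0:
  step 0: phi=1, psi=0 -> continue
  step 1: phi=1, psi=0 -> continue
  step 2: phi=1, psi=0 -> continue
  step 3: phi=1, psi=0 -> continue
  step 11: psi=1 and phi held for [0,11) -> witness found
Witness step = 11

11


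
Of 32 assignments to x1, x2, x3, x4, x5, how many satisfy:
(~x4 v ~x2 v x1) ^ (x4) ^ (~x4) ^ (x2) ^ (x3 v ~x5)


CNF with 5 clauses over 5 vars (32 assignments).
An assignment satisfies CNF iff every clause has >=1 true literal.
Check each row (bits = x1,x2,x3,x4,x5; clause T/F shown):
  row 0 [00000]: clauses=TFTFT -> 0
  row 1 [00001]: clauses=TFTFF -> 0
  row 2 [00010]: clauses=TTFFT -> 0
  row 3 [00011]: clauses=TTFFF -> 0
  row 4 [00100]: clauses=TFTFT -> 0
  row 5 [00101]: clauses=TFTFT -> 0
  row 6 [00110]: clauses=TTFFT -> 0
  row 7 [00111]: clauses=TTFFT -> 0
  row 8 [01000]: clauses=TFTTT -> 0
  row 9 [01001]: clauses=TFTTF -> 0
  row 10 [01010]: clauses=FTFTT -> 0
  row 11 [01011]: clauses=FTFTF -> 0
  row 12 [01100]: clauses=TFTTT -> 0
  row 13 [01101]: clauses=TFTTT -> 0
  row 14 [01110]: clauses=FTFTT -> 0
  row 15 [01111]: clauses=FTFTT -> 0
  row 16 [10000]: clauses=TFTFT -> 0
  row 17 [10001]: clauses=TFTFF -> 0
  row 18 [10010]: clauses=TTFFT -> 0
  row 19 [10011]: clauses=TTFFF -> 0
  row 20 [10100]: clauses=TFTFT -> 0
  row 21 [10101]: clauses=TFTFT -> 0
  row 22 [10110]: clauses=TTFFT -> 0
  row 23 [10111]: clauses=TTFFT -> 0
  row 24 [11000]: clauses=TFTTT -> 0
  row 25 [11001]: clauses=TFTTF -> 0
  row 26 [11010]: clauses=TTFTT -> 0
  row 27 [11011]: clauses=TTFTF -> 0
  row 28 [11100]: clauses=TFTTT -> 0
  row 29 [11101]: clauses=TFTTT -> 0
  row 30 [11110]: clauses=TTFTT -> 0
  row 31 [11111]: clauses=TTFTT -> 0
Full result column, 8 rows per line (x1,x2 fixed per line; x3,x4,x5 runs 000..111 left to right):
  rows 0-7 [x1,x2=00]: 00000000  (ones: 0)
  rows 8-15 [x1,x2=01]: 00000000  (ones: 0)
  rows 16-23 [x1,x2=10]: 00000000  (ones: 0)
  rows 24-31 [x1,x2=11]: 00000000  (ones: 0)
Satisfying assignments = 0+0+0+0 = 0

0


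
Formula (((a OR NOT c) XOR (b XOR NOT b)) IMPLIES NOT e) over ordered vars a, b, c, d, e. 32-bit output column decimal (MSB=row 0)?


Formula: (((a OR NOT c) XOR (b XOR NOT b)) IMPLIES NOT e) over a, b, c, d, e (32 rows)
Evaluate each row (bits = a,b,c,d,e, MSB first):
  row 0 [00000]: (((0 OR NOT 0) XOR (0 XOR NOT 0)) IMPLIES NOT 0) -> 1
  row 1 [00001]: (((0 OR NOT 0) XOR (0 XOR NOT 0)) IMPLIES NOT 1) -> 1
  row 2 [00010]: (((0 OR NOT 0) XOR (0 XOR NOT 0)) IMPLIES NOT 0) -> 1
  row 3 [00011]: (((0 OR NOT 0) XOR (0 XOR NOT 0)) IMPLIES NOT 1) -> 1
  row 4 [00100]: (((0 OR NOT 1) XOR (0 XOR NOT 0)) IMPLIES NOT 0) -> 1
  row 5 [00101]: (((0 OR NOT 1) XOR (0 XOR NOT 0)) IMPLIES NOT 1) -> 0
  row 6 [00110]: (((0 OR NOT 1) XOR (0 XOR NOT 0)) IMPLIES NOT 0) -> 1
  row 7 [00111]: (((0 OR NOT 1) XOR (0 XOR NOT 0)) IMPLIES NOT 1) -> 0
  row 8 [01000]: (((0 OR NOT 0) XOR (1 XOR NOT 1)) IMPLIES NOT 0) -> 1
  row 9 [01001]: (((0 OR NOT 0) XOR (1 XOR NOT 1)) IMPLIES NOT 1) -> 1
  row 10 [01010]: (((0 OR NOT 0) XOR (1 XOR NOT 1)) IMPLIES NOT 0) -> 1
  row 11 [01011]: (((0 OR NOT 0) XOR (1 XOR NOT 1)) IMPLIES NOT 1) -> 1
  row 12 [01100]: (((0 OR NOT 1) XOR (1 XOR NOT 1)) IMPLIES NOT 0) -> 1
  row 13 [01101]: (((0 OR NOT 1) XOR (1 XOR NOT 1)) IMPLIES NOT 1) -> 0
  row 14 [01110]: (((0 OR NOT 1) XOR (1 XOR NOT 1)) IMPLIES NOT 0) -> 1
  row 15 [01111]: (((0 OR NOT 1) XOR (1 XOR NOT 1)) IMPLIES NOT 1) -> 0
  row 16 [10000]: (((1 OR NOT 0) XOR (0 XOR NOT 0)) IMPLIES NOT 0) -> 1
  row 17 [10001]: (((1 OR NOT 0) XOR (0 XOR NOT 0)) IMPLIES NOT 1) -> 1
  row 18 [10010]: (((1 OR NOT 0) XOR (0 XOR NOT 0)) IMPLIES NOT 0) -> 1
  row 19 [10011]: (((1 OR NOT 0) XOR (0 XOR NOT 0)) IMPLIES NOT 1) -> 1
  row 20 [10100]: (((1 OR NOT 1) XOR (0 XOR NOT 0)) IMPLIES NOT 0) -> 1
  row 21 [10101]: (((1 OR NOT 1) XOR (0 XOR NOT 0)) IMPLIES NOT 1) -> 1
  row 22 [10110]: (((1 OR NOT 1) XOR (0 XOR NOT 0)) IMPLIES NOT 0) -> 1
  row 23 [10111]: (((1 OR NOT 1) XOR (0 XOR NOT 0)) IMPLIES NOT 1) -> 1
  row 24 [11000]: (((1 OR NOT 0) XOR (1 XOR NOT 1)) IMPLIES NOT 0) -> 1
  row 25 [11001]: (((1 OR NOT 0) XOR (1 XOR NOT 1)) IMPLIES NOT 1) -> 1
  row 26 [11010]: (((1 OR NOT 0) XOR (1 XOR NOT 1)) IMPLIES NOT 0) -> 1
  row 27 [11011]: (((1 OR NOT 0) XOR (1 XOR NOT 1)) IMPLIES NOT 1) -> 1
  row 28 [11100]: (((1 OR NOT 1) XOR (1 XOR NOT 1)) IMPLIES NOT 0) -> 1
  row 29 [11101]: (((1 OR NOT 1) XOR (1 XOR NOT 1)) IMPLIES NOT 1) -> 1
  row 30 [11110]: (((1 OR NOT 1) XOR (1 XOR NOT 1)) IMPLIES NOT 0) -> 1
  row 31 [11111]: (((1 OR NOT 1) XOR (1 XOR NOT 1)) IMPLIES NOT 1) -> 1
Full result column, 4 rows per line (a,b,c fixed per line; d,e runs 00..11 left to right):
  rows 0-3 [a,b,c=000]: 1111  = hex F
  rows 4-7 [a,b,c=001]: 1010  = hex A
  rows 8-11 [a,b,c=010]: 1111  = hex F
  rows 12-15 [a,b,c=011]: 1010  = hex A
  rows 16-19 [a,b,c=100]: 1111  = hex F
  rows 20-23 [a,b,c=101]: 1111  = hex F
  rows 24-27 [a,b,c=110]: 1111  = hex F
  rows 28-31 [a,b,c=111]: 1111  = hex F
Output column (row 0 .. row 31) = 11111010111110101111111111111111
Output column grouped in 4s = 1111 1010 1111 1010 1111 1111 1111 1111 = 0xFAFAFFFF
Convert to decimal digit by digit (value = value*16 + digit):
  F -> 15
  15*16 + 10 (A) = 250
  250*16 + 15 (F) = 4015
  4015*16 + 10 (A) = 64250
  64250*16 + 15 (F) = 1028015
  1028015*16 + 15 (F) = 16448255
  16448255*16 + 15 (F) = 263172095
  263172095*16 + 15 (F) = 4210753535
Decimal = 4210753535

4210753535


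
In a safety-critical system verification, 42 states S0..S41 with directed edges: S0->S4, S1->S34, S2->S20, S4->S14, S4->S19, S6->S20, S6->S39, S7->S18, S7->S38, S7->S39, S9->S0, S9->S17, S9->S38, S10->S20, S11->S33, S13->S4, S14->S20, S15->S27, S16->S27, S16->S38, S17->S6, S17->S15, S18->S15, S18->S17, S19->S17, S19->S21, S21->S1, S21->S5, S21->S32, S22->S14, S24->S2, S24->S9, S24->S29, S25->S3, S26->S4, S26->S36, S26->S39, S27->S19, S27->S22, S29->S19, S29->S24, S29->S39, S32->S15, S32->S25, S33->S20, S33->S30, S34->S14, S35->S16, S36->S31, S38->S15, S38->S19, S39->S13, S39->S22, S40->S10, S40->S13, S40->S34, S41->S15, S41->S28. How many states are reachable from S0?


BFS from S0:
  layer 0: {S0}
  layer 1: {S4}
  layer 2: {S14, S19}
  layer 3: {S17, S20, S21}
  layer 4: {S1, S5, S6, S15, S32}
  layer 5: {S25, S27, S34, S39}
  layer 6: {S3, S13, S22}
Reachable set: {S0, S1, S3, S4, S5, S6, S13, S14, S15, S17, S19, S20, S21, S22, S25, S27, S32, S34, S39}
Count = 19

19


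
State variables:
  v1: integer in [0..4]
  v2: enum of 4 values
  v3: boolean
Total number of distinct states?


State space = product of domain sizes of all variables.
Domain sizes:
  v1 (integer in [0..4]): 5
  v2 (enum of 4 values): 4
  v3 (boolean): 2
Product = 5 * 4 * 2 = 40

40


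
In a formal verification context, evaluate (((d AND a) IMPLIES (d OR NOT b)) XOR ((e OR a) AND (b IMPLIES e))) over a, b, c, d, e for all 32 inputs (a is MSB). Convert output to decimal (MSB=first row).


Formula: (((d AND a) IMPLIES (d OR NOT b)) XOR ((e OR a) AND (b IMPLIES e))) over a, b, c, d, e (32 rows)
Evaluate each row (bits = a,b,c,d,e, MSB first):
  row 0 [00000]: (((0 AND 0) IMPLIES (0 OR NOT 0)) XOR ((0 OR 0) AND (0 IMPLIES 0))) -> 1
  row 1 [00001]: (((0 AND 0) IMPLIES (0 OR NOT 0)) XOR ((1 OR 0) AND (0 IMPLIES 1))) -> 0
  row 2 [00010]: (((1 AND 0) IMPLIES (1 OR NOT 0)) XOR ((0 OR 0) AND (0 IMPLIES 0))) -> 1
  row 3 [00011]: (((1 AND 0) IMPLIES (1 OR NOT 0)) XOR ((1 OR 0) AND (0 IMPLIES 1))) -> 0
  row 4 [00100]: (((0 AND 0) IMPLIES (0 OR NOT 0)) XOR ((0 OR 0) AND (0 IMPLIES 0))) -> 1
  row 5 [00101]: (((0 AND 0) IMPLIES (0 OR NOT 0)) XOR ((1 OR 0) AND (0 IMPLIES 1))) -> 0
  row 6 [00110]: (((1 AND 0) IMPLIES (1 OR NOT 0)) XOR ((0 OR 0) AND (0 IMPLIES 0))) -> 1
  row 7 [00111]: (((1 AND 0) IMPLIES (1 OR NOT 0)) XOR ((1 OR 0) AND (0 IMPLIES 1))) -> 0
  row 8 [01000]: (((0 AND 0) IMPLIES (0 OR NOT 1)) XOR ((0 OR 0) AND (1 IMPLIES 0))) -> 1
  row 9 [01001]: (((0 AND 0) IMPLIES (0 OR NOT 1)) XOR ((1 OR 0) AND (1 IMPLIES 1))) -> 0
  row 10 [01010]: (((1 AND 0) IMPLIES (1 OR NOT 1)) XOR ((0 OR 0) AND (1 IMPLIES 0))) -> 1
  row 11 [01011]: (((1 AND 0) IMPLIES (1 OR NOT 1)) XOR ((1 OR 0) AND (1 IMPLIES 1))) -> 0
  row 12 [01100]: (((0 AND 0) IMPLIES (0 OR NOT 1)) XOR ((0 OR 0) AND (1 IMPLIES 0))) -> 1
  row 13 [01101]: (((0 AND 0) IMPLIES (0 OR NOT 1)) XOR ((1 OR 0) AND (1 IMPLIES 1))) -> 0
  row 14 [01110]: (((1 AND 0) IMPLIES (1 OR NOT 1)) XOR ((0 OR 0) AND (1 IMPLIES 0))) -> 1
  row 15 [01111]: (((1 AND 0) IMPLIES (1 OR NOT 1)) XOR ((1 OR 0) AND (1 IMPLIES 1))) -> 0
  row 16 [10000]: (((0 AND 1) IMPLIES (0 OR NOT 0)) XOR ((0 OR 1) AND (0 IMPLIES 0))) -> 0
  row 17 [10001]: (((0 AND 1) IMPLIES (0 OR NOT 0)) XOR ((1 OR 1) AND (0 IMPLIES 1))) -> 0
  row 18 [10010]: (((1 AND 1) IMPLIES (1 OR NOT 0)) XOR ((0 OR 1) AND (0 IMPLIES 0))) -> 0
  row 19 [10011]: (((1 AND 1) IMPLIES (1 OR NOT 0)) XOR ((1 OR 1) AND (0 IMPLIES 1))) -> 0
  row 20 [10100]: (((0 AND 1) IMPLIES (0 OR NOT 0)) XOR ((0 OR 1) AND (0 IMPLIES 0))) -> 0
  row 21 [10101]: (((0 AND 1) IMPLIES (0 OR NOT 0)) XOR ((1 OR 1) AND (0 IMPLIES 1))) -> 0
  row 22 [10110]: (((1 AND 1) IMPLIES (1 OR NOT 0)) XOR ((0 OR 1) AND (0 IMPLIES 0))) -> 0
  row 23 [10111]: (((1 AND 1) IMPLIES (1 OR NOT 0)) XOR ((1 OR 1) AND (0 IMPLIES 1))) -> 0
  row 24 [11000]: (((0 AND 1) IMPLIES (0 OR NOT 1)) XOR ((0 OR 1) AND (1 IMPLIES 0))) -> 1
  row 25 [11001]: (((0 AND 1) IMPLIES (0 OR NOT 1)) XOR ((1 OR 1) AND (1 IMPLIES 1))) -> 0
  row 26 [11010]: (((1 AND 1) IMPLIES (1 OR NOT 1)) XOR ((0 OR 1) AND (1 IMPLIES 0))) -> 1
  row 27 [11011]: (((1 AND 1) IMPLIES (1 OR NOT 1)) XOR ((1 OR 1) AND (1 IMPLIES 1))) -> 0
  row 28 [11100]: (((0 AND 1) IMPLIES (0 OR NOT 1)) XOR ((0 OR 1) AND (1 IMPLIES 0))) -> 1
  row 29 [11101]: (((0 AND 1) IMPLIES (0 OR NOT 1)) XOR ((1 OR 1) AND (1 IMPLIES 1))) -> 0
  row 30 [11110]: (((1 AND 1) IMPLIES (1 OR NOT 1)) XOR ((0 OR 1) AND (1 IMPLIES 0))) -> 1
  row 31 [11111]: (((1 AND 1) IMPLIES (1 OR NOT 1)) XOR ((1 OR 1) AND (1 IMPLIES 1))) -> 0
Full result column, 4 rows per line (a,b,c fixed per line; d,e runs 00..11 left to right):
  rows 0-3 [a,b,c=000]: 1010  = hex A
  rows 4-7 [a,b,c=001]: 1010  = hex A
  rows 8-11 [a,b,c=010]: 1010  = hex A
  rows 12-15 [a,b,c=011]: 1010  = hex A
  rows 16-19 [a,b,c=100]: 0000  = hex 0
  rows 20-23 [a,b,c=101]: 0000  = hex 0
  rows 24-27 [a,b,c=110]: 1010  = hex A
  rows 28-31 [a,b,c=111]: 1010  = hex A
Output column (row 0 .. row 31) = 10101010101010100000000010101010
Output column grouped in 4s = 1010 1010 1010 1010 0000 0000 1010 1010 = 0xAAAA00AA
Convert to decimal digit by digit (value = value*16 + digit):
  A -> 10
  10*16 + 10 (A) = 170
  170*16 + 10 (A) = 2730
  2730*16 + 10 (A) = 43690
  43690*16 + 0 = 699040
  699040*16 + 0 = 11184640
  11184640*16 + 10 (A) = 178954250
  178954250*16 + 10 (A) = 2863268010
Decimal = 2863268010

2863268010


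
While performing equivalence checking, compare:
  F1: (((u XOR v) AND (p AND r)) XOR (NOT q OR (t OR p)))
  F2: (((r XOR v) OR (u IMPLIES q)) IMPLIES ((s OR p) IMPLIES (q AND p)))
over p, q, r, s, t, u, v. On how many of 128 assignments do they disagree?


F1 = (((u XOR v) AND (p AND r)) XOR (NOT q OR (t OR p)))
F2 = (((r XOR v) OR (u IMPLIES q)) IMPLIES ((s OR p) IMPLIES (q AND p)))
Evaluate both on each of 128 rows (bits = p,q,r,s,t,u,v):
  row 0 [0000000]: F1=1 F2=1 -> 0
  row 1 [0000001]: F1=1 F2=1 -> 0
  row 2 [0000010]: F1=1 F2=1 -> 0
  row 3 [0000011]: F1=1 F2=1 -> 0
  row 4 [0000100]: F1=1 F2=1 -> 0
  (every remaining row is evaluated the same way; all 128 results are listed next)
Full result column, 8 rows per line (p,q,r,s fixed per line; t,u,v runs 000..111 left to right):
  rows 0-7 [p,q,r,s=0000]: 00000000  (ones: 0)
  rows 8-15 [p,q,r,s=0001]: 11011101  (ones: 6)
  rows 16-23 [p,q,r,s=0010]: 00000000  (ones: 0)
  rows 24-31 [p,q,r,s=0011]: 11101110  (ones: 6)
  rows 32-39 [p,q,r,s=0100]: 11110000  (ones: 4)
  rows 40-47 [p,q,r,s=0101]: 00001111  (ones: 4)
  rows 48-55 [p,q,r,s=0110]: 11110000  (ones: 4)
  rows 56-63 [p,q,r,s=0111]: 00001111  (ones: 4)
  rows 64-71 [p,q,r,s=1000]: 11011101  (ones: 6)
  rows 72-79 [p,q,r,s=1001]: 11011101  (ones: 6)
  rows 80-87 [p,q,r,s=1010]: 10001000  (ones: 2)
  rows 88-95 [p,q,r,s=1011]: 10001000  (ones: 2)
  rows 96-103 [p,q,r,s=1100]: 00000000  (ones: 0)
  rows 104-111 [p,q,r,s=1101]: 00000000  (ones: 0)
  rows 112-119 [p,q,r,s=1110]: 01100110  (ones: 4)
  rows 120-127 [p,q,r,s=1111]: 01100110  (ones: 4)
Disagreements = 0+6+0+6+4+4+4+4+6+6+2+2+0+0+4+4 = 52

52


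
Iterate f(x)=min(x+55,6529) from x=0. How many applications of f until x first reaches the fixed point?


Step 1: x=0, cap=6529, increment=55
Step 2: x grows by 55 each step until capped at 6529; fixed point is x=6529
Step 3: iterations = ceil(6529/55) = 119

119


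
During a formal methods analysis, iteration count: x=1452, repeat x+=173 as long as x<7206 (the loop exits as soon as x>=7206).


Step 1: x goes from 1452 toward 7206 by 173; the body runs while x<7206, so iterations = ceil((bound-start)/step)
Step 2: Distance=5754
Step 3: ceil(5754/173)=34

34


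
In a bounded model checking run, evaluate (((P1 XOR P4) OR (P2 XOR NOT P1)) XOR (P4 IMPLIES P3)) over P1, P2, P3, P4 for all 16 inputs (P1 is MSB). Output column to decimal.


Formula: (((P1 XOR P4) OR (P2 XOR NOT P1)) XOR (P4 IMPLIES P3)) over P1, P2, P3, P4 (16 rows)
Evaluate each row (bits = P1,P2,P3,P4, MSB first):
  row 0 [0000]: (((0 XOR 0) OR (0 XOR NOT 0)) XOR (0 IMPLIES 0)) -> 0
  row 1 [0001]: (((0 XOR 1) OR (0 XOR NOT 0)) XOR (1 IMPLIES 0)) -> 1
  row 2 [0010]: (((0 XOR 0) OR (0 XOR NOT 0)) XOR (0 IMPLIES 1)) -> 0
  row 3 [0011]: (((0 XOR 1) OR (0 XOR NOT 0)) XOR (1 IMPLIES 1)) -> 0
  row 4 [0100]: (((0 XOR 0) OR (1 XOR NOT 0)) XOR (0 IMPLIES 0)) -> 1
  row 5 [0101]: (((0 XOR 1) OR (1 XOR NOT 0)) XOR (1 IMPLIES 0)) -> 1
  row 6 [0110]: (((0 XOR 0) OR (1 XOR NOT 0)) XOR (0 IMPLIES 1)) -> 1
  row 7 [0111]: (((0 XOR 1) OR (1 XOR NOT 0)) XOR (1 IMPLIES 1)) -> 0
  row 8 [1000]: (((1 XOR 0) OR (0 XOR NOT 1)) XOR (0 IMPLIES 0)) -> 0
  row 9 [1001]: (((1 XOR 1) OR (0 XOR NOT 1)) XOR (1 IMPLIES 0)) -> 0
  row 10 [1010]: (((1 XOR 0) OR (0 XOR NOT 1)) XOR (0 IMPLIES 1)) -> 0
  row 11 [1011]: (((1 XOR 1) OR (0 XOR NOT 1)) XOR (1 IMPLIES 1)) -> 1
  row 12 [1100]: (((1 XOR 0) OR (1 XOR NOT 1)) XOR (0 IMPLIES 0)) -> 0
  row 13 [1101]: (((1 XOR 1) OR (1 XOR NOT 1)) XOR (1 IMPLIES 0)) -> 1
  row 14 [1110]: (((1 XOR 0) OR (1 XOR NOT 1)) XOR (0 IMPLIES 1)) -> 0
  row 15 [1111]: (((1 XOR 1) OR (1 XOR NOT 1)) XOR (1 IMPLIES 1)) -> 0
Full result column, 4 rows per line (P1,P2 fixed per line; P3,P4 runs 00..11 left to right):
  rows 0-3 [P1,P2=00]: 0100  = hex 4
  rows 4-7 [P1,P2=01]: 1110  = hex E
  rows 8-11 [P1,P2=10]: 0001  = hex 1
  rows 12-15 [P1,P2=11]: 0100  = hex 4
Output column (row 0 .. row 15) = 0100111000010100
Output column grouped in 4s = 0100 1110 0001 0100 = 0x4E14
Convert to decimal digit by digit (value = value*16 + digit):
  4 -> 4
  4*16 + 14 (E) = 78
  78*16 + 1 = 1249
  1249*16 + 4 = 19988
Decimal = 19988

19988


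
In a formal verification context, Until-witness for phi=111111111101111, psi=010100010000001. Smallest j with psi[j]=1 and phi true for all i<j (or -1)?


(phi U psi) at 0: need smallest j with psi[j]=1 and phi[i]=1 for all i in [0,j).
Scan from step 0:
  step 0: phi=1, psi=0 -> continue
  step 1: psi=1 and phi held for [0,1) -> witness found
Witness step = 1

1


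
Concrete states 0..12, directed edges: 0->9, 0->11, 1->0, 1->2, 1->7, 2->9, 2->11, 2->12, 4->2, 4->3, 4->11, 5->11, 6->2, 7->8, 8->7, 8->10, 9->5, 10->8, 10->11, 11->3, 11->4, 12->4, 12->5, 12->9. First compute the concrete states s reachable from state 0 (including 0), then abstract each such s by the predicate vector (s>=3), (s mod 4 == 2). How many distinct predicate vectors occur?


BFS from 0:
Concrete reachable: {0, 2, 3, 4, 5, 9, 11, 12}
Abstract via predicates (s>=3), (s mod 4 == 2):
  (0,0) <- {0}
  (0,1) <- {2}
  (1,0) <- {3, 4, 5, 9, 11, 12}
Distinct abstract states = 3

3


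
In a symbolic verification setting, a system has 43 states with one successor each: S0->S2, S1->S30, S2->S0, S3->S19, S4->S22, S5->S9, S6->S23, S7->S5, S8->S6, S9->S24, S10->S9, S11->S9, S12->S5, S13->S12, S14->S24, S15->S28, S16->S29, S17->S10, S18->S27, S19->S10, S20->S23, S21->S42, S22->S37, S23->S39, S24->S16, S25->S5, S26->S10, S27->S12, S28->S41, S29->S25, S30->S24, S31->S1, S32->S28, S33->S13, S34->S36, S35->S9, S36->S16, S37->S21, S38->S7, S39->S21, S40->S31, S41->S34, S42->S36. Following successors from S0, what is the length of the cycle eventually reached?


Trace from S0 until a state repeats:
  S0 -> S2 -> S0
S0 first seen at step 0, revisited at step 2.
Cycle length = 2 - 0 = 2

2


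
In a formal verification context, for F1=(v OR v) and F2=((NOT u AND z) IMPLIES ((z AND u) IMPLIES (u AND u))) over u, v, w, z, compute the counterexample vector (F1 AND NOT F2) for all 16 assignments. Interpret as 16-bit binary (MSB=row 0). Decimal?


F1 = (v OR v)
F2 = ((NOT u AND z) IMPLIES ((z AND u) IMPLIES (u AND u)))
Counterexample to F1=>F2 is where F1=1 and F2=0.
Evaluate each row (bits = u,v,w,z, MSB first):
  row 0 [0000]: F1=0 F2=1 -> F1&~F2 -> 0
  row 1 [0001]: F1=0 F2=1 -> F1&~F2 -> 0
  row 2 [0010]: F1=0 F2=1 -> F1&~F2 -> 0
  row 3 [0011]: F1=0 F2=1 -> F1&~F2 -> 0
  row 4 [0100]: F1=1 F2=1 -> F1&~F2 -> 0
  row 5 [0101]: F1=1 F2=1 -> F1&~F2 -> 0
  row 6 [0110]: F1=1 F2=1 -> F1&~F2 -> 0
  row 7 [0111]: F1=1 F2=1 -> F1&~F2 -> 0
  row 8 [1000]: F1=0 F2=1 -> F1&~F2 -> 0
  row 9 [1001]: F1=0 F2=1 -> F1&~F2 -> 0
  row 10 [1010]: F1=0 F2=1 -> F1&~F2 -> 0
  row 11 [1011]: F1=0 F2=1 -> F1&~F2 -> 0
  row 12 [1100]: F1=1 F2=1 -> F1&~F2 -> 0
  row 13 [1101]: F1=1 F2=1 -> F1&~F2 -> 0
  row 14 [1110]: F1=1 F2=1 -> F1&~F2 -> 0
  row 15 [1111]: F1=1 F2=1 -> F1&~F2 -> 0
Full result column, 4 rows per line (u,v fixed per line; w,z runs 00..11 left to right):
  rows 0-3 [u,v=00]: 0000  = hex 0
  rows 4-7 [u,v=01]: 0000  = hex 0
  rows 8-11 [u,v=10]: 0000  = hex 0
  rows 12-15 [u,v=11]: 0000  = hex 0
Counterexample vector (row 0 .. row 15) = 0000000000000000
Output column grouped in 4s = 0000 0000 0000 0000 = 0x0000
Convert to decimal digit by digit (value = value*16 + digit):
  0 -> 0
  0*16 + 0 = 0
  0*16 + 0 = 0
  0*16 + 0 = 0
Decimal = 0

0


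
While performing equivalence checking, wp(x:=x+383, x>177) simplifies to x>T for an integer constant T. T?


Formula: wp(x:=E, P) = P[E/x] (substitute E for x in postcondition)
Step 1: Postcondition: x>177
Step 2: Substitute x+383 for x: x+383>177
Step 3: Solve for x: x > 177-383 = -206

-206


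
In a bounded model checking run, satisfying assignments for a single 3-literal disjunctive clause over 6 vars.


Step 1: Total=2^6=64
Step 2: Unsat when all 3 false: 2^3=8
Step 3: Sat=64-8=56

56


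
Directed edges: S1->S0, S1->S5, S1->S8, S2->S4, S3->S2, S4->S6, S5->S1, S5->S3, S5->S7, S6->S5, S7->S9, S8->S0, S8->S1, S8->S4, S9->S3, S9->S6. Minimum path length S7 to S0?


BFS layer-by-layer from S7:
  dist 0: {S7}
  dist 1: {S9}
  dist 2: {S3, S6}
  dist 3: {S2, S5}
  dist 4: {S1, S4}
  dist 5: {S0, S8}
  -> S0 reached at distance 5
Shortest path length = 5

5


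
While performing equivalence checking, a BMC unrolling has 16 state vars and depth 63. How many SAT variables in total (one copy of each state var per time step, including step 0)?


BMC unrolls to depth k, creating one copy of each state var for steps 0..k.
Step count = 63 + 1 = 64 (steps 0 through 63)
Vars per step = 16
Total = 16 * 64 = 1024

1024


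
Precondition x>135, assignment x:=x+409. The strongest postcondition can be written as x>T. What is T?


Formula: sp(P, x:=E) = exists old_x. (x = E[old_x/x]) AND P[old_x/x] (old_x is the value of x before the assignment; eliminate old_x by solving x = E[old_x/x] for old_x)
Step 1: Precondition P: x>135, i.e. old_x > 135
Step 2: Assignment gives x = old_x + 409, so old_x = x - 409
Step 3: Substitute into P: x - 409 > 135
Step 4: Simplify: x > 135+409 = 544

544


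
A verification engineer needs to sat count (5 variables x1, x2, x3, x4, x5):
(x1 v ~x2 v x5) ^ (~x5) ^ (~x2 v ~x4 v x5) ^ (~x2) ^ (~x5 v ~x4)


CNF with 5 clauses over 5 vars (32 assignments).
An assignment satisfies CNF iff every clause has >=1 true literal.
Check each row (bits = x1,x2,x3,x4,x5; clause T/F shown):
  row 0 [00000]: clauses=TTTTT -> 1
  row 1 [00001]: clauses=TFTTT -> 0
  row 2 [00010]: clauses=TTTTT -> 1
  row 3 [00011]: clauses=TFTTF -> 0
  row 4 [00100]: clauses=TTTTT -> 1
  row 5 [00101]: clauses=TFTTT -> 0
  row 6 [00110]: clauses=TTTTT -> 1
  row 7 [00111]: clauses=TFTTF -> 0
  row 8 [01000]: clauses=FTTFT -> 0
  row 9 [01001]: clauses=TFTFT -> 0
  row 10 [01010]: clauses=FTFFT -> 0
  row 11 [01011]: clauses=TFTFF -> 0
  row 12 [01100]: clauses=FTTFT -> 0
  row 13 [01101]: clauses=TFTFT -> 0
  row 14 [01110]: clauses=FTFFT -> 0
  row 15 [01111]: clauses=TFTFF -> 0
  row 16 [10000]: clauses=TTTTT -> 1
  row 17 [10001]: clauses=TFTTT -> 0
  row 18 [10010]: clauses=TTTTT -> 1
  row 19 [10011]: clauses=TFTTF -> 0
  row 20 [10100]: clauses=TTTTT -> 1
  row 21 [10101]: clauses=TFTTT -> 0
  row 22 [10110]: clauses=TTTTT -> 1
  row 23 [10111]: clauses=TFTTF -> 0
  row 24 [11000]: clauses=TTTFT -> 0
  row 25 [11001]: clauses=TFTFT -> 0
  row 26 [11010]: clauses=TTFFT -> 0
  row 27 [11011]: clauses=TFTFF -> 0
  row 28 [11100]: clauses=TTTFT -> 0
  row 29 [11101]: clauses=TFTFT -> 0
  row 30 [11110]: clauses=TTFFT -> 0
  row 31 [11111]: clauses=TFTFF -> 0
Full result column, 8 rows per line (x1,x2 fixed per line; x3,x4,x5 runs 000..111 left to right):
  rows 0-7 [x1,x2=00]: 10101010  (ones: 4)
  rows 8-15 [x1,x2=01]: 00000000  (ones: 0)
  rows 16-23 [x1,x2=10]: 10101010  (ones: 4)
  rows 24-31 [x1,x2=11]: 00000000  (ones: 0)
Satisfying assignments = 4+0+4+0 = 8

8


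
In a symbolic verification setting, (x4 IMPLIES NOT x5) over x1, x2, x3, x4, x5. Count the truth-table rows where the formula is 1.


Formula: (x4 IMPLIES NOT x5) over 5 vars (32 rows)
Evaluate each row (x1, x2, x3, x4, x5 as bits, MSB first):
  row 0 [00000]: (0 IMPLIES NOT 0) -> 1
  row 1 [00001]: (0 IMPLIES NOT 1) -> 1
  row 2 [00010]: (1 IMPLIES NOT 0) -> 1
  row 3 [00011]: (1 IMPLIES NOT 1) -> 0
  row 4 [00100]: (0 IMPLIES NOT 0) -> 1
  row 5 [00101]: (0 IMPLIES NOT 1) -> 1
  row 6 [00110]: (1 IMPLIES NOT 0) -> 1
  row 7 [00111]: (1 IMPLIES NOT 1) -> 0
  row 8 [01000]: (0 IMPLIES NOT 0) -> 1
  row 9 [01001]: (0 IMPLIES NOT 1) -> 1
  row 10 [01010]: (1 IMPLIES NOT 0) -> 1
  row 11 [01011]: (1 IMPLIES NOT 1) -> 0
  row 12 [01100]: (0 IMPLIES NOT 0) -> 1
  row 13 [01101]: (0 IMPLIES NOT 1) -> 1
  row 14 [01110]: (1 IMPLIES NOT 0) -> 1
  row 15 [01111]: (1 IMPLIES NOT 1) -> 0
  row 16 [10000]: (0 IMPLIES NOT 0) -> 1
  row 17 [10001]: (0 IMPLIES NOT 1) -> 1
  row 18 [10010]: (1 IMPLIES NOT 0) -> 1
  row 19 [10011]: (1 IMPLIES NOT 1) -> 0
  row 20 [10100]: (0 IMPLIES NOT 0) -> 1
  row 21 [10101]: (0 IMPLIES NOT 1) -> 1
  row 22 [10110]: (1 IMPLIES NOT 0) -> 1
  row 23 [10111]: (1 IMPLIES NOT 1) -> 0
  row 24 [11000]: (0 IMPLIES NOT 0) -> 1
  row 25 [11001]: (0 IMPLIES NOT 1) -> 1
  row 26 [11010]: (1 IMPLIES NOT 0) -> 1
  row 27 [11011]: (1 IMPLIES NOT 1) -> 0
  row 28 [11100]: (0 IMPLIES NOT 0) -> 1
  row 29 [11101]: (0 IMPLIES NOT 1) -> 1
  row 30 [11110]: (1 IMPLIES NOT 0) -> 1
  row 31 [11111]: (1 IMPLIES NOT 1) -> 0
Full result column, 8 rows per line (x1,x2 fixed per line; x3,x4,x5 runs 000..111 left to right):
  rows 0-7 [x1,x2=00]: 11101110  (ones: 6)
  rows 8-15 [x1,x2=01]: 11101110  (ones: 6)
  rows 16-23 [x1,x2=10]: 11101110  (ones: 6)
  rows 24-31 [x1,x2=11]: 11101110  (ones: 6)
Count of 1-rows = 6+6+6+6 = 24

24


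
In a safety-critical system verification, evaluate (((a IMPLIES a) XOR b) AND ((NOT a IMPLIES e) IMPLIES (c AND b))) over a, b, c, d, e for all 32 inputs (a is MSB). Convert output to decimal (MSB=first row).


Formula: (((a IMPLIES a) XOR b) AND ((NOT a IMPLIES e) IMPLIES (c AND b))) over a, b, c, d, e (32 rows)
Evaluate each row (bits = a,b,c,d,e, MSB first):
  row 0 [00000]: (((0 IMPLIES 0) XOR 0) AND ((NOT 0 IMPLIES 0) IMPLIES (0 AND 0))) -> 1
  row 1 [00001]: (((0 IMPLIES 0) XOR 0) AND ((NOT 0 IMPLIES 1) IMPLIES (0 AND 0))) -> 0
  row 2 [00010]: (((0 IMPLIES 0) XOR 0) AND ((NOT 0 IMPLIES 0) IMPLIES (0 AND 0))) -> 1
  row 3 [00011]: (((0 IMPLIES 0) XOR 0) AND ((NOT 0 IMPLIES 1) IMPLIES (0 AND 0))) -> 0
  row 4 [00100]: (((0 IMPLIES 0) XOR 0) AND ((NOT 0 IMPLIES 0) IMPLIES (1 AND 0))) -> 1
  row 5 [00101]: (((0 IMPLIES 0) XOR 0) AND ((NOT 0 IMPLIES 1) IMPLIES (1 AND 0))) -> 0
  row 6 [00110]: (((0 IMPLIES 0) XOR 0) AND ((NOT 0 IMPLIES 0) IMPLIES (1 AND 0))) -> 1
  row 7 [00111]: (((0 IMPLIES 0) XOR 0) AND ((NOT 0 IMPLIES 1) IMPLIES (1 AND 0))) -> 0
  row 8 [01000]: (((0 IMPLIES 0) XOR 1) AND ((NOT 0 IMPLIES 0) IMPLIES (0 AND 1))) -> 0
  row 9 [01001]: (((0 IMPLIES 0) XOR 1) AND ((NOT 0 IMPLIES 1) IMPLIES (0 AND 1))) -> 0
  row 10 [01010]: (((0 IMPLIES 0) XOR 1) AND ((NOT 0 IMPLIES 0) IMPLIES (0 AND 1))) -> 0
  row 11 [01011]: (((0 IMPLIES 0) XOR 1) AND ((NOT 0 IMPLIES 1) IMPLIES (0 AND 1))) -> 0
  row 12 [01100]: (((0 IMPLIES 0) XOR 1) AND ((NOT 0 IMPLIES 0) IMPLIES (1 AND 1))) -> 0
  row 13 [01101]: (((0 IMPLIES 0) XOR 1) AND ((NOT 0 IMPLIES 1) IMPLIES (1 AND 1))) -> 0
  row 14 [01110]: (((0 IMPLIES 0) XOR 1) AND ((NOT 0 IMPLIES 0) IMPLIES (1 AND 1))) -> 0
  row 15 [01111]: (((0 IMPLIES 0) XOR 1) AND ((NOT 0 IMPLIES 1) IMPLIES (1 AND 1))) -> 0
  row 16 [10000]: (((1 IMPLIES 1) XOR 0) AND ((NOT 1 IMPLIES 0) IMPLIES (0 AND 0))) -> 0
  row 17 [10001]: (((1 IMPLIES 1) XOR 0) AND ((NOT 1 IMPLIES 1) IMPLIES (0 AND 0))) -> 0
  row 18 [10010]: (((1 IMPLIES 1) XOR 0) AND ((NOT 1 IMPLIES 0) IMPLIES (0 AND 0))) -> 0
  row 19 [10011]: (((1 IMPLIES 1) XOR 0) AND ((NOT 1 IMPLIES 1) IMPLIES (0 AND 0))) -> 0
  row 20 [10100]: (((1 IMPLIES 1) XOR 0) AND ((NOT 1 IMPLIES 0) IMPLIES (1 AND 0))) -> 0
  row 21 [10101]: (((1 IMPLIES 1) XOR 0) AND ((NOT 1 IMPLIES 1) IMPLIES (1 AND 0))) -> 0
  row 22 [10110]: (((1 IMPLIES 1) XOR 0) AND ((NOT 1 IMPLIES 0) IMPLIES (1 AND 0))) -> 0
  row 23 [10111]: (((1 IMPLIES 1) XOR 0) AND ((NOT 1 IMPLIES 1) IMPLIES (1 AND 0))) -> 0
  row 24 [11000]: (((1 IMPLIES 1) XOR 1) AND ((NOT 1 IMPLIES 0) IMPLIES (0 AND 1))) -> 0
  row 25 [11001]: (((1 IMPLIES 1) XOR 1) AND ((NOT 1 IMPLIES 1) IMPLIES (0 AND 1))) -> 0
  row 26 [11010]: (((1 IMPLIES 1) XOR 1) AND ((NOT 1 IMPLIES 0) IMPLIES (0 AND 1))) -> 0
  row 27 [11011]: (((1 IMPLIES 1) XOR 1) AND ((NOT 1 IMPLIES 1) IMPLIES (0 AND 1))) -> 0
  row 28 [11100]: (((1 IMPLIES 1) XOR 1) AND ((NOT 1 IMPLIES 0) IMPLIES (1 AND 1))) -> 0
  row 29 [11101]: (((1 IMPLIES 1) XOR 1) AND ((NOT 1 IMPLIES 1) IMPLIES (1 AND 1))) -> 0
  row 30 [11110]: (((1 IMPLIES 1) XOR 1) AND ((NOT 1 IMPLIES 0) IMPLIES (1 AND 1))) -> 0
  row 31 [11111]: (((1 IMPLIES 1) XOR 1) AND ((NOT 1 IMPLIES 1) IMPLIES (1 AND 1))) -> 0
Full result column, 4 rows per line (a,b,c fixed per line; d,e runs 00..11 left to right):
  rows 0-3 [a,b,c=000]: 1010  = hex A
  rows 4-7 [a,b,c=001]: 1010  = hex A
  rows 8-11 [a,b,c=010]: 0000  = hex 0
  rows 12-15 [a,b,c=011]: 0000  = hex 0
  rows 16-19 [a,b,c=100]: 0000  = hex 0
  rows 20-23 [a,b,c=101]: 0000  = hex 0
  rows 24-27 [a,b,c=110]: 0000  = hex 0
  rows 28-31 [a,b,c=111]: 0000  = hex 0
Output column (row 0 .. row 31) = 10101010000000000000000000000000
Output column grouped in 4s = 1010 1010 0000 0000 0000 0000 0000 0000 = 0xAA000000
Convert to decimal digit by digit (value = value*16 + digit):
  A -> 10
  10*16 + 10 (A) = 170
  170*16 + 0 = 2720
  2720*16 + 0 = 43520
  43520*16 + 0 = 696320
  696320*16 + 0 = 11141120
  11141120*16 + 0 = 178257920
  178257920*16 + 0 = 2852126720
Decimal = 2852126720

2852126720


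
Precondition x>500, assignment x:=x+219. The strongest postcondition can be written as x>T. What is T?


Formula: sp(P, x:=E) = exists old_x. (x = E[old_x/x]) AND P[old_x/x] (old_x is the value of x before the assignment; eliminate old_x by solving x = E[old_x/x] for old_x)
Step 1: Precondition P: x>500, i.e. old_x > 500
Step 2: Assignment gives x = old_x + 219, so old_x = x - 219
Step 3: Substitute into P: x - 219 > 500
Step 4: Simplify: x > 500+219 = 719

719


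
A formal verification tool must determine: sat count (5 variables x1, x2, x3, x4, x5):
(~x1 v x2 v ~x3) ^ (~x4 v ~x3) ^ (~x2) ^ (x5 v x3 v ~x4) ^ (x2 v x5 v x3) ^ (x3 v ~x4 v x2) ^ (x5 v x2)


CNF with 7 clauses over 5 vars (32 assignments).
An assignment satisfies CNF iff every clause has >=1 true literal.
Check each row (bits = x1,x2,x3,x4,x5; clause T/F shown):
  row 0 [00000]: clauses=TTTTFTF -> 0
  row 1 [00001]: clauses=TTTTTTT -> 1
  row 2 [00010]: clauses=TTTFFFF -> 0
  row 3 [00011]: clauses=TTTTTFT -> 0
  row 4 [00100]: clauses=TTTTTTF -> 0
  row 5 [00101]: clauses=TTTTTTT -> 1
  row 6 [00110]: clauses=TFTTTTF -> 0
  row 7 [00111]: clauses=TFTTTTT -> 0
  row 8 [01000]: clauses=TTFTTTT -> 0
  row 9 [01001]: clauses=TTFTTTT -> 0
  row 10 [01010]: clauses=TTFFTTT -> 0
  row 11 [01011]: clauses=TTFTTTT -> 0
  row 12 [01100]: clauses=TTFTTTT -> 0
  row 13 [01101]: clauses=TTFTTTT -> 0
  row 14 [01110]: clauses=TFFTTTT -> 0
  row 15 [01111]: clauses=TFFTTTT -> 0
  row 16 [10000]: clauses=TTTTFTF -> 0
  row 17 [10001]: clauses=TTTTTTT -> 1
  row 18 [10010]: clauses=TTTFFFF -> 0
  row 19 [10011]: clauses=TTTTTFT -> 0
  row 20 [10100]: clauses=FTTTTTF -> 0
  row 21 [10101]: clauses=FTTTTTT -> 0
  row 22 [10110]: clauses=FFTTTTF -> 0
  row 23 [10111]: clauses=FFTTTTT -> 0
  row 24 [11000]: clauses=TTFTTTT -> 0
  row 25 [11001]: clauses=TTFTTTT -> 0
  row 26 [11010]: clauses=TTFFTTT -> 0
  row 27 [11011]: clauses=TTFTTTT -> 0
  row 28 [11100]: clauses=TTFTTTT -> 0
  row 29 [11101]: clauses=TTFTTTT -> 0
  row 30 [11110]: clauses=TFFTTTT -> 0
  row 31 [11111]: clauses=TFFTTTT -> 0
Full result column, 8 rows per line (x1,x2 fixed per line; x3,x4,x5 runs 000..111 left to right):
  rows 0-7 [x1,x2=00]: 01000100  (ones: 2)
  rows 8-15 [x1,x2=01]: 00000000  (ones: 0)
  rows 16-23 [x1,x2=10]: 01000000  (ones: 1)
  rows 24-31 [x1,x2=11]: 00000000  (ones: 0)
Satisfying assignments = 2+0+1+0 = 3

3


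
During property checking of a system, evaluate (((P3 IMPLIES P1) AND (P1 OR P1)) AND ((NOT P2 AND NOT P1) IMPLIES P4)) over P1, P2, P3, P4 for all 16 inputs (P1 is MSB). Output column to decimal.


Formula: (((P3 IMPLIES P1) AND (P1 OR P1)) AND ((NOT P2 AND NOT P1) IMPLIES P4)) over P1, P2, P3, P4 (16 rows)
Evaluate each row (bits = P1,P2,P3,P4, MSB first):
  row 0 [0000]: (((0 IMPLIES 0) AND (0 OR 0)) AND ((NOT 0 AND NOT 0) IMPLIES 0)) -> 0
  row 1 [0001]: (((0 IMPLIES 0) AND (0 OR 0)) AND ((NOT 0 AND NOT 0) IMPLIES 1)) -> 0
  row 2 [0010]: (((1 IMPLIES 0) AND (0 OR 0)) AND ((NOT 0 AND NOT 0) IMPLIES 0)) -> 0
  row 3 [0011]: (((1 IMPLIES 0) AND (0 OR 0)) AND ((NOT 0 AND NOT 0) IMPLIES 1)) -> 0
  row 4 [0100]: (((0 IMPLIES 0) AND (0 OR 0)) AND ((NOT 1 AND NOT 0) IMPLIES 0)) -> 0
  row 5 [0101]: (((0 IMPLIES 0) AND (0 OR 0)) AND ((NOT 1 AND NOT 0) IMPLIES 1)) -> 0
  row 6 [0110]: (((1 IMPLIES 0) AND (0 OR 0)) AND ((NOT 1 AND NOT 0) IMPLIES 0)) -> 0
  row 7 [0111]: (((1 IMPLIES 0) AND (0 OR 0)) AND ((NOT 1 AND NOT 0) IMPLIES 1)) -> 0
  row 8 [1000]: (((0 IMPLIES 1) AND (1 OR 1)) AND ((NOT 0 AND NOT 1) IMPLIES 0)) -> 1
  row 9 [1001]: (((0 IMPLIES 1) AND (1 OR 1)) AND ((NOT 0 AND NOT 1) IMPLIES 1)) -> 1
  row 10 [1010]: (((1 IMPLIES 1) AND (1 OR 1)) AND ((NOT 0 AND NOT 1) IMPLIES 0)) -> 1
  row 11 [1011]: (((1 IMPLIES 1) AND (1 OR 1)) AND ((NOT 0 AND NOT 1) IMPLIES 1)) -> 1
  row 12 [1100]: (((0 IMPLIES 1) AND (1 OR 1)) AND ((NOT 1 AND NOT 1) IMPLIES 0)) -> 1
  row 13 [1101]: (((0 IMPLIES 1) AND (1 OR 1)) AND ((NOT 1 AND NOT 1) IMPLIES 1)) -> 1
  row 14 [1110]: (((1 IMPLIES 1) AND (1 OR 1)) AND ((NOT 1 AND NOT 1) IMPLIES 0)) -> 1
  row 15 [1111]: (((1 IMPLIES 1) AND (1 OR 1)) AND ((NOT 1 AND NOT 1) IMPLIES 1)) -> 1
Full result column, 4 rows per line (P1,P2 fixed per line; P3,P4 runs 00..11 left to right):
  rows 0-3 [P1,P2=00]: 0000  = hex 0
  rows 4-7 [P1,P2=01]: 0000  = hex 0
  rows 8-11 [P1,P2=10]: 1111  = hex F
  rows 12-15 [P1,P2=11]: 1111  = hex F
Output column (row 0 .. row 15) = 0000000011111111
Output column grouped in 4s = 0000 0000 1111 1111 = 0x00FF
Convert to decimal digit by digit (value = value*16 + digit):
  0 -> 0
  0*16 + 0 = 0
  0*16 + 15 (F) = 15
  15*16 + 15 (F) = 255
Decimal = 255

255


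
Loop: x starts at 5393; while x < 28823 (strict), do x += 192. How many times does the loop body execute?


Step 1: x goes from 5393 toward 28823 by 192; the body runs while x<28823, so iterations = ceil((bound-start)/step)
Step 2: Distance=23430
Step 3: ceil(23430/192)=123

123


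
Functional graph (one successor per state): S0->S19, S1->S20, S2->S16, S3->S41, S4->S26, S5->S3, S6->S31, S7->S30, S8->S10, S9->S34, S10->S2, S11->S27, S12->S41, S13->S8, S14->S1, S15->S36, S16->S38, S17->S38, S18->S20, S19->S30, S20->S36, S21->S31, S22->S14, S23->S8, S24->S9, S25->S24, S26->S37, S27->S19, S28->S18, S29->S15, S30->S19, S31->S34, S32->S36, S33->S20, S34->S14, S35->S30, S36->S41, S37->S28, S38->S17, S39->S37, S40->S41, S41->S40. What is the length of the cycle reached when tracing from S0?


Trace from S0 until a state repeats:
  S0 -> S19 -> S30 -> S19
S19 first seen at step 1, revisited at step 3.
Cycle length = 3 - 1 = 2

2


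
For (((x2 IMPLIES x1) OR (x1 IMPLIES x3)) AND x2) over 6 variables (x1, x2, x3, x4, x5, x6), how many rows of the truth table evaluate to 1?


Formula: (((x2 IMPLIES x1) OR (x1 IMPLIES x3)) AND x2) over 6 vars (64 rows)
Evaluate each row (x1, x2, x3, x4, x5, x6 as bits, MSB first):
  row 0 [000000]: (((0 IMPLIES 0) OR (0 IMPLIES 0)) AND 0) -> 0
  row 1 [000001]: (((0 IMPLIES 0) OR (0 IMPLIES 0)) AND 0) -> 0
  row 2 [000010]: (((0 IMPLIES 0) OR (0 IMPLIES 0)) AND 0) -> 0
  row 3 [000011]: (((0 IMPLIES 0) OR (0 IMPLIES 0)) AND 0) -> 0
  row 4 [000100]: (((0 IMPLIES 0) OR (0 IMPLIES 0)) AND 0) -> 0
  (every remaining row is evaluated the same way; all 64 results are listed next)
Full result column, 8 rows per line (x1,x2,x3 fixed per line; x4,x5,x6 runs 000..111 left to right):
  rows 0-7 [x1,x2,x3=000]: 00000000  (ones: 0)
  rows 8-15 [x1,x2,x3=001]: 00000000  (ones: 0)
  rows 16-23 [x1,x2,x3=010]: 11111111  (ones: 8)
  rows 24-31 [x1,x2,x3=011]: 11111111  (ones: 8)
  rows 32-39 [x1,x2,x3=100]: 00000000  (ones: 0)
  rows 40-47 [x1,x2,x3=101]: 00000000  (ones: 0)
  rows 48-55 [x1,x2,x3=110]: 11111111  (ones: 8)
  rows 56-63 [x1,x2,x3=111]: 11111111  (ones: 8)
Count of 1-rows = 0+0+8+8+0+0+8+8 = 32

32
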